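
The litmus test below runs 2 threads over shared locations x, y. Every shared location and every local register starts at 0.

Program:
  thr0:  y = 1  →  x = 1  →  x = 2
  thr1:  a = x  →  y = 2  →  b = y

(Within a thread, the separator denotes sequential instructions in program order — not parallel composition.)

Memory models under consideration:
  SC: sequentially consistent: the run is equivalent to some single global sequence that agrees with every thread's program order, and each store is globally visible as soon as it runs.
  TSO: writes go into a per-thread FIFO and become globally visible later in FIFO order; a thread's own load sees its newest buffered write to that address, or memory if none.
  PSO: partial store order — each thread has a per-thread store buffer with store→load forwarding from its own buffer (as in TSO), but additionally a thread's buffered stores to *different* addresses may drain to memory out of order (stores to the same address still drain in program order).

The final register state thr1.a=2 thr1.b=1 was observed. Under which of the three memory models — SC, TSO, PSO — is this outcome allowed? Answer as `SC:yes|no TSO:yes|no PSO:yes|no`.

outcome vector order: (thr1.a,thr1.b)
[SC] allowed = {<0 1>, <0 2>, <1 2>, <2 2>}
[TSO] allowed = {<0 1>, <0 2>, <1 2>, <2 2>}
[PSO] allowed = {<0 1>, <0 2>, <1 1>, <1 2>, <2 1>, <2 2>}
target <2 1> ∈ {PSO}

SC:no TSO:no PSO:yes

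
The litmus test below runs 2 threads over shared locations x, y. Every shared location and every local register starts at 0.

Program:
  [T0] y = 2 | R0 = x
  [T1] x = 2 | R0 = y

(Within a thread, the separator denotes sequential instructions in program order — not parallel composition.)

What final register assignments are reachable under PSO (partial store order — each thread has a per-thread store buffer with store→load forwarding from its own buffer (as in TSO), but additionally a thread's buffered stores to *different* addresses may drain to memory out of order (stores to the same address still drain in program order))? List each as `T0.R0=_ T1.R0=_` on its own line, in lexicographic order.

outcome vector order: (T0.R0,T1.R0)
|PSO outcomes| = 4

T0.R0=0 T1.R0=0
T0.R0=0 T1.R0=2
T0.R0=2 T1.R0=0
T0.R0=2 T1.R0=2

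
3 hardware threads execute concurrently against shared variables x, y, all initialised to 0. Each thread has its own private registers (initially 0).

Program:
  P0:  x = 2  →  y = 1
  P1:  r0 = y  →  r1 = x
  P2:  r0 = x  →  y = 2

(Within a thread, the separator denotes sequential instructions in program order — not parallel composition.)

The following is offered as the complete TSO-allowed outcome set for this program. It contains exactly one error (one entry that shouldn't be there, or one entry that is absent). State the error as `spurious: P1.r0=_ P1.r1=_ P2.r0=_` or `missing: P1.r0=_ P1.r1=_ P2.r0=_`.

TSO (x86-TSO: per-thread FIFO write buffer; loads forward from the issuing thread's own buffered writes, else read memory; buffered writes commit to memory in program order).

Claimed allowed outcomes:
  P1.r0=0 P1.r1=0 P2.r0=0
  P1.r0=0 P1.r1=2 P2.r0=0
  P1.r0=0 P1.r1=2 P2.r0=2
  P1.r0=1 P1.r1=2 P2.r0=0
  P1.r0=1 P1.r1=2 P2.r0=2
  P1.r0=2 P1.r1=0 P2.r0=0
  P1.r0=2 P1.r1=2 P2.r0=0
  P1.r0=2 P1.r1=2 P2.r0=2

outcome vector order: (P1.r0,P1.r1,P2.r0)
under TSO → 0/0/0, 0/0/2, 0/2/0, 0/2/2, 1/2/0, 1/2/2, 2/0/0, 2/2/0, 2/2/2
TSO∖claimed = {0/0/2}

missing: P1.r0=0 P1.r1=0 P2.r0=2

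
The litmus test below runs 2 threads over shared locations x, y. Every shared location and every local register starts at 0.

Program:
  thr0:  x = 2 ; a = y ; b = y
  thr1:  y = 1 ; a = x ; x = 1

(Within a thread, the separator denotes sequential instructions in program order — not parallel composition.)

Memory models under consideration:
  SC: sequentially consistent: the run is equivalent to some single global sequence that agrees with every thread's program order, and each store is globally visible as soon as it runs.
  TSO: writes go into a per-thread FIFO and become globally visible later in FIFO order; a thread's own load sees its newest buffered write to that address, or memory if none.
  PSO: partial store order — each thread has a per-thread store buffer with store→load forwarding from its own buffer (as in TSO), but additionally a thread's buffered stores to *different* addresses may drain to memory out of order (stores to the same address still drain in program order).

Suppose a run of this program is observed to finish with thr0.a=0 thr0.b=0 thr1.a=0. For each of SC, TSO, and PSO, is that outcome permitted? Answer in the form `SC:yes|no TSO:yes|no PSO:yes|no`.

SC:no TSO:yes PSO:yes

outcome vector order: (thr0.a,thr0.b,thr1.a)
under SC → <0 0 2>, <0 1 2>, <1 1 0>, <1 1 2>
under TSO → <0 0 0>, <0 0 2>, <0 1 0>, <0 1 2>, <1 1 0>, <1 1 2>
under PSO → <0 0 0>, <0 0 2>, <0 1 0>, <0 1 2>, <1 1 0>, <1 1 2>
target <0 0 0> ∈ {TSO,PSO}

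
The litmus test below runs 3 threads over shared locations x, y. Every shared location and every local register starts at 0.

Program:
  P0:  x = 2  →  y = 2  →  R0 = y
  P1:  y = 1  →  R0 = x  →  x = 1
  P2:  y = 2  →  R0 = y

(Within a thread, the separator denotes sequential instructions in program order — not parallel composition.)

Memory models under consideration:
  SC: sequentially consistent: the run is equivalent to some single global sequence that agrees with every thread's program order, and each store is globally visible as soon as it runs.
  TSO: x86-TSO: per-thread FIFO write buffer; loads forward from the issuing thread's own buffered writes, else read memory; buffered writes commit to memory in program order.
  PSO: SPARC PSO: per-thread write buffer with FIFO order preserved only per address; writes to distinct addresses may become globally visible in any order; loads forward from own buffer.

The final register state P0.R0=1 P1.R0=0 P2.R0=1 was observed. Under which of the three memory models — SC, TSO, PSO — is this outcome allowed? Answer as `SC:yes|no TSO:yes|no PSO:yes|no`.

SC:no TSO:yes PSO:yes

outcome vector order: (P0.R0,P1.R0,P2.R0)
SC (6): (1,2,1), (1,2,2), (2,0,1), (2,0,2), (2,2,1), (2,2,2)
TSO (8): (1,0,1), (1,0,2), (1,2,1), (1,2,2), (2,0,1), (2,0,2), (2,2,1), (2,2,2)
PSO (8): (1,0,1), (1,0,2), (1,2,1), (1,2,2), (2,0,1), (2,0,2), (2,2,1), (2,2,2)
target (1,0,1) ∈ {TSO,PSO}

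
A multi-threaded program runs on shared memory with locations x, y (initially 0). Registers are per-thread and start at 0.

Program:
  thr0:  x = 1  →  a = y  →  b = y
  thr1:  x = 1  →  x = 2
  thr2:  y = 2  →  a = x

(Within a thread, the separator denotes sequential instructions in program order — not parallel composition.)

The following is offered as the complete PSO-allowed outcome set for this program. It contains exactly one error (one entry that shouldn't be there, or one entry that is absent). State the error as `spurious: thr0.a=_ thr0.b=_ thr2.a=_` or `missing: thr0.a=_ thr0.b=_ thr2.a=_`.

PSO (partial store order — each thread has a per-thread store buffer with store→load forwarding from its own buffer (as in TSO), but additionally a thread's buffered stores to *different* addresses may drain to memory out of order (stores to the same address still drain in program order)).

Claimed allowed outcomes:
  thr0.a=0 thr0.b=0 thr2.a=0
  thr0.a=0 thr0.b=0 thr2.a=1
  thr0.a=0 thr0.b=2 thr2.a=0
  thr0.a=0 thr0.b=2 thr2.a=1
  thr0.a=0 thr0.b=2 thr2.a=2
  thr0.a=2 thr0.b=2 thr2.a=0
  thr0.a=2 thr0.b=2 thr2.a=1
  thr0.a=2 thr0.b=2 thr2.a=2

outcome vector order: (thr0.a,thr0.b,thr2.a)
[PSO] allowed = {(0,0,0) (0,0,1) (0,0,2) (0,2,0) (0,2,1) (0,2,2) (2,2,0) (2,2,1) (2,2,2)}
PSO∖claimed = {(0,0,2)}

missing: thr0.a=0 thr0.b=0 thr2.a=2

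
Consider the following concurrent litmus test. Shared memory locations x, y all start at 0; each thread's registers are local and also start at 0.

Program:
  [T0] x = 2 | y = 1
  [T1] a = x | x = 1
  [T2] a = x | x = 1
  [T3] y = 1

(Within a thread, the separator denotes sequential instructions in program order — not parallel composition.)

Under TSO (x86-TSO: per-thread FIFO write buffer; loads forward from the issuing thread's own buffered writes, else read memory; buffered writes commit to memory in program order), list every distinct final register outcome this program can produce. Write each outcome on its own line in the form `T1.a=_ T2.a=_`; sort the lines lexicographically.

outcome vector order: (T1.a,T2.a)
|TSO outcomes| = 8

T1.a=0 T2.a=0
T1.a=0 T2.a=1
T1.a=0 T2.a=2
T1.a=1 T2.a=0
T1.a=1 T2.a=2
T1.a=2 T2.a=0
T1.a=2 T2.a=1
T1.a=2 T2.a=2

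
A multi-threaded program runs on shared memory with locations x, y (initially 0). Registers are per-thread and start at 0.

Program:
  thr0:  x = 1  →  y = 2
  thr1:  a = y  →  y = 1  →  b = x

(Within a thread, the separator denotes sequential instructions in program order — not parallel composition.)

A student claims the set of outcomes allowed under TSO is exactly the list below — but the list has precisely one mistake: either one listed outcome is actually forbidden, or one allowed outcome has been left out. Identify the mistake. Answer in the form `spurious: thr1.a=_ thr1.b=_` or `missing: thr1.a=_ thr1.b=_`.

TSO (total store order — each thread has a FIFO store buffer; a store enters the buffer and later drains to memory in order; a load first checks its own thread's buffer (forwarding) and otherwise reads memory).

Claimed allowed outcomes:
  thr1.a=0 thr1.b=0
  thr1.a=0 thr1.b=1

outcome vector order: (thr1.a,thr1.b)
TSO (3): (0,0); (0,1); (2,1)
TSO∖claimed = {(2,1)}

missing: thr1.a=2 thr1.b=1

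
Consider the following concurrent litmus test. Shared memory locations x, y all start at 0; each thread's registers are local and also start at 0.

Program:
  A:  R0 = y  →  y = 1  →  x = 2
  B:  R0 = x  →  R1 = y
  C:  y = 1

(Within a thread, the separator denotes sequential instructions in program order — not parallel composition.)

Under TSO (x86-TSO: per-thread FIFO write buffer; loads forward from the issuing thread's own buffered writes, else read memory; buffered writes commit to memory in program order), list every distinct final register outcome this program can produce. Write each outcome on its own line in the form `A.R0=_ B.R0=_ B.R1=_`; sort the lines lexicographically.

outcome vector order: (A.R0,B.R0,B.R1)
|TSO outcomes| = 6

A.R0=0 B.R0=0 B.R1=0
A.R0=0 B.R0=0 B.R1=1
A.R0=0 B.R0=2 B.R1=1
A.R0=1 B.R0=0 B.R1=0
A.R0=1 B.R0=0 B.R1=1
A.R0=1 B.R0=2 B.R1=1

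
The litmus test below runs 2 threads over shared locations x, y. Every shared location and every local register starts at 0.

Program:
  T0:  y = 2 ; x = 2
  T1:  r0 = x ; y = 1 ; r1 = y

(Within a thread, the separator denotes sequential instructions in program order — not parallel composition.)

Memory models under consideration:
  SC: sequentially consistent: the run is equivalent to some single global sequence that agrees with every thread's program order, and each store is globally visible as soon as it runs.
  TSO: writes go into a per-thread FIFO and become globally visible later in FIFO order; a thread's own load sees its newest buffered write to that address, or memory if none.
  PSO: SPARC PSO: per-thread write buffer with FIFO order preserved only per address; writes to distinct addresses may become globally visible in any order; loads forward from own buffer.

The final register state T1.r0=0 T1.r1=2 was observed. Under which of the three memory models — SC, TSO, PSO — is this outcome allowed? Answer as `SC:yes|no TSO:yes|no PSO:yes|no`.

outcome vector order: (T1.r0,T1.r1)
SC (3): 0/1, 0/2, 2/1
TSO (3): 0/1, 0/2, 2/1
PSO (4): 0/1, 0/2, 2/1, 2/2
target 0/2 ∈ {SC,TSO,PSO}

SC:yes TSO:yes PSO:yes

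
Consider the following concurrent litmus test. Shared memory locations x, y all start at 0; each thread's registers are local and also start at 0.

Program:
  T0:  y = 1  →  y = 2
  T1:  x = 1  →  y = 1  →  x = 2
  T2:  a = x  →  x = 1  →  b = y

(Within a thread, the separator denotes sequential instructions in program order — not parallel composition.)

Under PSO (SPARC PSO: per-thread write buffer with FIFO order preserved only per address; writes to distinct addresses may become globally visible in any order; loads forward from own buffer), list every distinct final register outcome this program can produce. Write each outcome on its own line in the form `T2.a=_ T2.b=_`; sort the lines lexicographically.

T2.a=0 T2.b=0
T2.a=0 T2.b=1
T2.a=0 T2.b=2
T2.a=1 T2.b=0
T2.a=1 T2.b=1
T2.a=1 T2.b=2
T2.a=2 T2.b=0
T2.a=2 T2.b=1
T2.a=2 T2.b=2

outcome vector order: (T2.a,T2.b)
|PSO outcomes| = 9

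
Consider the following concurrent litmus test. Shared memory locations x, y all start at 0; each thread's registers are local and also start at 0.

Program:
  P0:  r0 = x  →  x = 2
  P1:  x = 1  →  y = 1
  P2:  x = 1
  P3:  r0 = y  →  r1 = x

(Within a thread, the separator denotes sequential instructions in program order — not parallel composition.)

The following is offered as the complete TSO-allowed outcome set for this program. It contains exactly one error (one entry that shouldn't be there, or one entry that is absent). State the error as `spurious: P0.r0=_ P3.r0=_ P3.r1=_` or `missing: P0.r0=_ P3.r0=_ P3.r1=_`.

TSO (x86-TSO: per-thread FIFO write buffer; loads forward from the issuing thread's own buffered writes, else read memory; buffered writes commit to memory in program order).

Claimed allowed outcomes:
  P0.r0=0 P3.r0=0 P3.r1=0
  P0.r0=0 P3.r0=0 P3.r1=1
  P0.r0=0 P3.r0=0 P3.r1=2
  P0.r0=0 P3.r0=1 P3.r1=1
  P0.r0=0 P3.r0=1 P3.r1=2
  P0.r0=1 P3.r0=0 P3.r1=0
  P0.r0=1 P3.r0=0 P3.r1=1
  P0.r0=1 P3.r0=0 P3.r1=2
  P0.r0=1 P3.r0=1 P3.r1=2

missing: P0.r0=1 P3.r0=1 P3.r1=1

outcome vector order: (P0.r0,P3.r0,P3.r1)
[TSO] allowed = {(0,0,0), (0,0,1), (0,0,2), (0,1,1), (0,1,2), (1,0,0), (1,0,1), (1,0,2), (1,1,1), (1,1,2)}
TSO∖claimed = {(1,1,1)}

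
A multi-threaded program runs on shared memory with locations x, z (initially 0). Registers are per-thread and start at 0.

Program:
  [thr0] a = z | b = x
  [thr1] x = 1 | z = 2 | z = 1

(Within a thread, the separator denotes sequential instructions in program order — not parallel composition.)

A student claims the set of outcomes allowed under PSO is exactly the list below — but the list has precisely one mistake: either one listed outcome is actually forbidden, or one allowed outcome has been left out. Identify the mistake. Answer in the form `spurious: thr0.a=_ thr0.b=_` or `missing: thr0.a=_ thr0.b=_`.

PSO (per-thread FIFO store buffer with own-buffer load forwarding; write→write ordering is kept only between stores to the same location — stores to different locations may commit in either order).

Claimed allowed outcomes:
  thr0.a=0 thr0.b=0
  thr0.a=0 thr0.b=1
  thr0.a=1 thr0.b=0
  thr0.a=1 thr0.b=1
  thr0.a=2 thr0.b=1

missing: thr0.a=2 thr0.b=0

outcome vector order: (thr0.a,thr0.b)
[PSO] allowed = {(0,0) (0,1) (1,0) (1,1) (2,0) (2,1)}
PSO∖claimed = {(2,0)}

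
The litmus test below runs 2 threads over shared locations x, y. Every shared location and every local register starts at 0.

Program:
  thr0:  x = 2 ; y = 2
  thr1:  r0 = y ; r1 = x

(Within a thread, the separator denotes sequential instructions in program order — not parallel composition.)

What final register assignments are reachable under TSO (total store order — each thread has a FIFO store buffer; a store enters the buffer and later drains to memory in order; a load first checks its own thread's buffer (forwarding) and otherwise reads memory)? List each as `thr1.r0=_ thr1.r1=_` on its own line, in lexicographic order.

thr1.r0=0 thr1.r1=0
thr1.r0=0 thr1.r1=2
thr1.r0=2 thr1.r1=2

outcome vector order: (thr1.r0,thr1.r1)
|TSO outcomes| = 3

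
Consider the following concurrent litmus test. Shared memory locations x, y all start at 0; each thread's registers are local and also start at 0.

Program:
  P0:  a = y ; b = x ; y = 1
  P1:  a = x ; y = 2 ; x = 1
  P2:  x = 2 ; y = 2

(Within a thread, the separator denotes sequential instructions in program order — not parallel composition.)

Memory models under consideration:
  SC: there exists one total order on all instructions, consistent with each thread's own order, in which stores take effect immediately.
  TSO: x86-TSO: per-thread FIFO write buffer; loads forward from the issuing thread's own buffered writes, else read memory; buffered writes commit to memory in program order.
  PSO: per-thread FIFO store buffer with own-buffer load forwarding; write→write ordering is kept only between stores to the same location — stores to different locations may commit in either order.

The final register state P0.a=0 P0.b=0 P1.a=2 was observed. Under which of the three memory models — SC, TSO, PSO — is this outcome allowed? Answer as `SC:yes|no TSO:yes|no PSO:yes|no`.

SC:yes TSO:yes PSO:yes

outcome vector order: (P0.a,P0.b,P1.a)
SC (11): 0/0/0; 0/0/2; 0/1/0; 0/1/2; 0/2/0; 0/2/2; 2/0/0; 2/1/0; 2/1/2; 2/2/0; 2/2/2
TSO (11): 0/0/0; 0/0/2; 0/1/0; 0/1/2; 0/2/0; 0/2/2; 2/0/0; 2/1/0; 2/1/2; 2/2/0; 2/2/2
PSO (12): 0/0/0; 0/0/2; 0/1/0; 0/1/2; 0/2/0; 0/2/2; 2/0/0; 2/0/2; 2/1/0; 2/1/2; 2/2/0; 2/2/2
target 0/0/2 ∈ {SC,TSO,PSO}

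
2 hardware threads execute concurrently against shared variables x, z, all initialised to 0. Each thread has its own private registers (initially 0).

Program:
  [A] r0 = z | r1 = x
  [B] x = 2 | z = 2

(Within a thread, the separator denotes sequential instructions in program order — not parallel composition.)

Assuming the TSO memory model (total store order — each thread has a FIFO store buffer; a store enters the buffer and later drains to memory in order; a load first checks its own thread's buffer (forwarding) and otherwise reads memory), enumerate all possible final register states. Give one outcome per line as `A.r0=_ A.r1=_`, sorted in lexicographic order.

outcome vector order: (A.r0,A.r1)
|TSO outcomes| = 3

A.r0=0 A.r1=0
A.r0=0 A.r1=2
A.r0=2 A.r1=2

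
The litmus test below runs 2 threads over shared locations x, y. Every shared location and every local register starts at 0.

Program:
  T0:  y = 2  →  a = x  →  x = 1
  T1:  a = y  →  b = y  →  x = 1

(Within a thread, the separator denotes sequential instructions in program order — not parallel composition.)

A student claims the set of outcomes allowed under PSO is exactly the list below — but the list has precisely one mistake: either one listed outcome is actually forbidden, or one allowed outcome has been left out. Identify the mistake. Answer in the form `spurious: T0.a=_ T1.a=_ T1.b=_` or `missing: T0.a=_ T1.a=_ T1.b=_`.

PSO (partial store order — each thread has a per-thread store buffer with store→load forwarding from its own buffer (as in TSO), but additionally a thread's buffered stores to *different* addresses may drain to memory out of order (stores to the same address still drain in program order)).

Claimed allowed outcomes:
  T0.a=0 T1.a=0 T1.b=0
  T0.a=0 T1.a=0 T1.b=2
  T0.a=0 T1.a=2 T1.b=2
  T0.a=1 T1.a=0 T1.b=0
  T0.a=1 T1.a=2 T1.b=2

outcome vector order: (T0.a,T1.a,T1.b)
under PSO → 0/0/0 0/0/2 0/2/2 1/0/0 1/0/2 1/2/2
PSO∖claimed = {1/0/2}

missing: T0.a=1 T1.a=0 T1.b=2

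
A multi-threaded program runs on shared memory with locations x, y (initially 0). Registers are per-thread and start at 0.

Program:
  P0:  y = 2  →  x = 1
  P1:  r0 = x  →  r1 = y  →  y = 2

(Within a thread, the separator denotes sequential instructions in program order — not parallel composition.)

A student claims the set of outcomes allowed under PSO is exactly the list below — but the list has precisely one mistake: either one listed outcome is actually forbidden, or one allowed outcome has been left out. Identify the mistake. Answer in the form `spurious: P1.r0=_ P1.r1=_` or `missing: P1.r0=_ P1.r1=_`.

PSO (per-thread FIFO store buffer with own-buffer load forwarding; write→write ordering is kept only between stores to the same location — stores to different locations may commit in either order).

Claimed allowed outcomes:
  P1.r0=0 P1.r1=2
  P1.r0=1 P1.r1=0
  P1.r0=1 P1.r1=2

outcome vector order: (P1.r0,P1.r1)
under PSO → 00, 02, 10, 12
PSO∖claimed = {00}

missing: P1.r0=0 P1.r1=0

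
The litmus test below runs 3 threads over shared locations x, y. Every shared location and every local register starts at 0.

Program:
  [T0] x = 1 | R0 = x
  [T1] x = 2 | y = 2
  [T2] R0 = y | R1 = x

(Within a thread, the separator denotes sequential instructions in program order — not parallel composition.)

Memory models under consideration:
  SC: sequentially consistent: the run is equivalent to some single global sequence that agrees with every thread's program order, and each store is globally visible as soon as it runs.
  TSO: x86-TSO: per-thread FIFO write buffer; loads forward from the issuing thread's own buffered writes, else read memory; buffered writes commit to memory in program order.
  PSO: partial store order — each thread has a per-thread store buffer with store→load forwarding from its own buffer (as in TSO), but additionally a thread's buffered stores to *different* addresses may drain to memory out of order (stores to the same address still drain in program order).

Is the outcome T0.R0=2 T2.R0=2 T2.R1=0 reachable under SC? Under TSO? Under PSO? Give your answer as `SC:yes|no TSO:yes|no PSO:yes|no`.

SC:no TSO:no PSO:yes

outcome vector order: (T0.R0,T2.R0,T2.R1)
SC (9): (1,0,0) (1,0,1) (1,0,2) (1,2,1) (1,2,2) (2,0,0) (2,0,1) (2,0,2) (2,2,2)
TSO (9): (1,0,0) (1,0,1) (1,0,2) (1,2,1) (1,2,2) (2,0,0) (2,0,1) (2,0,2) (2,2,2)
PSO (12): (1,0,0) (1,0,1) (1,0,2) (1,2,0) (1,2,1) (1,2,2) (2,0,0) (2,0,1) (2,0,2) (2,2,0) (2,2,1) (2,2,2)
target (2,2,0) ∈ {PSO}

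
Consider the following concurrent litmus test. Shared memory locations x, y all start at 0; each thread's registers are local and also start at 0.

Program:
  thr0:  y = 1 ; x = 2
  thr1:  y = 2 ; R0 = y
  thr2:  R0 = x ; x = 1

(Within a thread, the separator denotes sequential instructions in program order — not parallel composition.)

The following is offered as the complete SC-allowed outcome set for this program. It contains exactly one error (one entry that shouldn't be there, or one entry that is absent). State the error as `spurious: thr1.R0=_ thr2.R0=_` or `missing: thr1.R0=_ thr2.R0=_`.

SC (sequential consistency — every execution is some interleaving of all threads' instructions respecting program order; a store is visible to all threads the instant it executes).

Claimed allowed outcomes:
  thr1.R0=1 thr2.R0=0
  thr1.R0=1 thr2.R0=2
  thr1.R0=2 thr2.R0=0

missing: thr1.R0=2 thr2.R0=2

outcome vector order: (thr1.R0,thr2.R0)
SC (4): (1,0) (1,2) (2,0) (2,2)
SC∖claimed = {(2,2)}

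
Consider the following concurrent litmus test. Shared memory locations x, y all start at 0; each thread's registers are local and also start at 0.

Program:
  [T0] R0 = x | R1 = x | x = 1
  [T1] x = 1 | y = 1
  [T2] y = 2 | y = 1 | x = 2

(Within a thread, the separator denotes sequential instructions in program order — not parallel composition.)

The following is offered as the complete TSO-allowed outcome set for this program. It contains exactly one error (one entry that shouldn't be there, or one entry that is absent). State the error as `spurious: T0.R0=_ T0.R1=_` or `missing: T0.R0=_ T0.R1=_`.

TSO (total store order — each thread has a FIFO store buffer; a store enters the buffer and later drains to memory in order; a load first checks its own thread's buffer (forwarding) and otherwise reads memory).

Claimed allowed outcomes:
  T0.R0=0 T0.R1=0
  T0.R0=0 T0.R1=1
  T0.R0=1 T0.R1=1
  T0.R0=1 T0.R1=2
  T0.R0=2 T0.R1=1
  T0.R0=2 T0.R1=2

missing: T0.R0=0 T0.R1=2

outcome vector order: (T0.R0,T0.R1)
TSO: 7 outcomes — {0/0, 0/1, 0/2, 1/1, 1/2, 2/1, 2/2}
TSO∖claimed = {0/2}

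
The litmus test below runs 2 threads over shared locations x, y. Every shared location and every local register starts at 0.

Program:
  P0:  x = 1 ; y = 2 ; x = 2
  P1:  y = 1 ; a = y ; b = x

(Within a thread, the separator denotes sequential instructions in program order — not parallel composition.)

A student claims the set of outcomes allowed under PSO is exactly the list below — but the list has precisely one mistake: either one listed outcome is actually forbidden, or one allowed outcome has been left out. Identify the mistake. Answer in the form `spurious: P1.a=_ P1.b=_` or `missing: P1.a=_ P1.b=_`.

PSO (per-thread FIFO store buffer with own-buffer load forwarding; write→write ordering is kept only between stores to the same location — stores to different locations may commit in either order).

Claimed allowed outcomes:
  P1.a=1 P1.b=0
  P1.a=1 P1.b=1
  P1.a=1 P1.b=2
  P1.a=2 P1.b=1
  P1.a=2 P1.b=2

outcome vector order: (P1.a,P1.b)
[PSO] allowed = {(1,0) (1,1) (1,2) (2,0) (2,1) (2,2)}
PSO∖claimed = {(2,0)}

missing: P1.a=2 P1.b=0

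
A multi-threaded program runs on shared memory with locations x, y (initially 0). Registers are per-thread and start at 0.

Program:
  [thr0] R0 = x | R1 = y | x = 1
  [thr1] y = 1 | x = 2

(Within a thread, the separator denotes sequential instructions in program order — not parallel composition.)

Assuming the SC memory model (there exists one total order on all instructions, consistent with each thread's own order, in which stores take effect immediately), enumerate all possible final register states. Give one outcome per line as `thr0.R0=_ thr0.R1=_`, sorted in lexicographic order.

thr0.R0=0 thr0.R1=0
thr0.R0=0 thr0.R1=1
thr0.R0=2 thr0.R1=1

outcome vector order: (thr0.R0,thr0.R1)
|SC outcomes| = 3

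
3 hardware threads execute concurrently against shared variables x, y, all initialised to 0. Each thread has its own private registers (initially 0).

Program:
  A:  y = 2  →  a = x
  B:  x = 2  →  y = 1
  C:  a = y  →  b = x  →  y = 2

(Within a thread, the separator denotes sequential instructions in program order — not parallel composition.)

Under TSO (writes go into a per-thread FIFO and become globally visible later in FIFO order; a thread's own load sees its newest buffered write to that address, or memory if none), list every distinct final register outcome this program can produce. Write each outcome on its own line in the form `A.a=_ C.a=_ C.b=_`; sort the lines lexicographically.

outcome vector order: (A.a,C.a,C.b)
|TSO outcomes| = 10

A.a=0 C.a=0 C.b=0
A.a=0 C.a=0 C.b=2
A.a=0 C.a=1 C.b=2
A.a=0 C.a=2 C.b=0
A.a=0 C.a=2 C.b=2
A.a=2 C.a=0 C.b=0
A.a=2 C.a=0 C.b=2
A.a=2 C.a=1 C.b=2
A.a=2 C.a=2 C.b=0
A.a=2 C.a=2 C.b=2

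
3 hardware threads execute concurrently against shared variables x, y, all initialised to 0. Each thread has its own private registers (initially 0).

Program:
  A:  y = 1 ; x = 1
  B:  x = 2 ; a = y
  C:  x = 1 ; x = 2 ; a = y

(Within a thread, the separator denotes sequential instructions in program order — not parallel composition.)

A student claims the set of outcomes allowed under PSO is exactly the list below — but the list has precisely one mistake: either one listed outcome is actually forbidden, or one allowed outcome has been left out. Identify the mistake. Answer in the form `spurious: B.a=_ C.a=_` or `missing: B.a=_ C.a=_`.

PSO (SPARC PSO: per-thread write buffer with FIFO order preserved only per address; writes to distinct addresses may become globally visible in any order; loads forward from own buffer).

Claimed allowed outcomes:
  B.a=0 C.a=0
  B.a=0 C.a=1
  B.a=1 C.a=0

outcome vector order: (B.a,C.a)
PSO: 4 outcomes — {<0 0>; <0 1>; <1 0>; <1 1>}
PSO∖claimed = {<1 1>}

missing: B.a=1 C.a=1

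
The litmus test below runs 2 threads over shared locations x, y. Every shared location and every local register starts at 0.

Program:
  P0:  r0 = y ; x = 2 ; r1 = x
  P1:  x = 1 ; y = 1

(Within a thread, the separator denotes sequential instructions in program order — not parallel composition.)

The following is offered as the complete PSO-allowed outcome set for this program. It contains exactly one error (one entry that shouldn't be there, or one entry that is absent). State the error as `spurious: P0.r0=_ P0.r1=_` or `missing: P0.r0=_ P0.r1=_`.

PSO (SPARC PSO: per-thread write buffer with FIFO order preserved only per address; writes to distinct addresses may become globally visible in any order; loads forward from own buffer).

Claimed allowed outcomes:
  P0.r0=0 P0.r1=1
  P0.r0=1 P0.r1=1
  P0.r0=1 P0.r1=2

outcome vector order: (P0.r0,P0.r1)
[PSO] allowed = {<0 1>, <0 2>, <1 1>, <1 2>}
PSO∖claimed = {<0 2>}

missing: P0.r0=0 P0.r1=2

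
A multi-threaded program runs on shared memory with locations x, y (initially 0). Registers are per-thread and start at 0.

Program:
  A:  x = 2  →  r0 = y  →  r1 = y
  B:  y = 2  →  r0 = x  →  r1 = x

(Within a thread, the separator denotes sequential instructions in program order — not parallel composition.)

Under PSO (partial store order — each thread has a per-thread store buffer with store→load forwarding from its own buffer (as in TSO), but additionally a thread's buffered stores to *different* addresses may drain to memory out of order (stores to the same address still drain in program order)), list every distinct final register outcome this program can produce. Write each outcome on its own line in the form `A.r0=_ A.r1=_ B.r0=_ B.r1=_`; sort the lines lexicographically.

A.r0=0 A.r1=0 B.r0=0 B.r1=0
A.r0=0 A.r1=0 B.r0=0 B.r1=2
A.r0=0 A.r1=0 B.r0=2 B.r1=2
A.r0=0 A.r1=2 B.r0=0 B.r1=0
A.r0=0 A.r1=2 B.r0=0 B.r1=2
A.r0=0 A.r1=2 B.r0=2 B.r1=2
A.r0=2 A.r1=2 B.r0=0 B.r1=0
A.r0=2 A.r1=2 B.r0=0 B.r1=2
A.r0=2 A.r1=2 B.r0=2 B.r1=2

outcome vector order: (A.r0,A.r1,B.r0,B.r1)
|PSO outcomes| = 9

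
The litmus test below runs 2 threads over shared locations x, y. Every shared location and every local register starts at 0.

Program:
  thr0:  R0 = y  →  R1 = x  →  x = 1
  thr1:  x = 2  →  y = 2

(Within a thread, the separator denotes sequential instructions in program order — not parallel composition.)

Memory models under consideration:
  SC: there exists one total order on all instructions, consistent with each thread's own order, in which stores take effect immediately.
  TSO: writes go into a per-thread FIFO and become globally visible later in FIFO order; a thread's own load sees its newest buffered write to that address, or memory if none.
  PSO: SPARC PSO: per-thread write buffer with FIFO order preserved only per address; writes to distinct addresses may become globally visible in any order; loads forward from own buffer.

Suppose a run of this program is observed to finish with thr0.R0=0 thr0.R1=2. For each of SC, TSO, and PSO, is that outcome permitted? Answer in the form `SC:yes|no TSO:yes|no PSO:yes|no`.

outcome vector order: (thr0.R0,thr0.R1)
SC: 3 outcomes — {(0,0); (0,2); (2,2)}
TSO: 3 outcomes — {(0,0); (0,2); (2,2)}
PSO: 4 outcomes — {(0,0); (0,2); (2,0); (2,2)}
target (0,2) ∈ {SC,TSO,PSO}

SC:yes TSO:yes PSO:yes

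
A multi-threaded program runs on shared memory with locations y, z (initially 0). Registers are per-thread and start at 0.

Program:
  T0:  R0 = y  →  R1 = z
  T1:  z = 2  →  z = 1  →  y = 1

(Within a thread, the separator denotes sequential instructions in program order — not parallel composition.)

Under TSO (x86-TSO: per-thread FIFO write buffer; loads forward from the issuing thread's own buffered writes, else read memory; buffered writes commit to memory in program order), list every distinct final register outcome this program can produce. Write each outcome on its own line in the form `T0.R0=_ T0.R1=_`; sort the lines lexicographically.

T0.R0=0 T0.R1=0
T0.R0=0 T0.R1=1
T0.R0=0 T0.R1=2
T0.R0=1 T0.R1=1

outcome vector order: (T0.R0,T0.R1)
|TSO outcomes| = 4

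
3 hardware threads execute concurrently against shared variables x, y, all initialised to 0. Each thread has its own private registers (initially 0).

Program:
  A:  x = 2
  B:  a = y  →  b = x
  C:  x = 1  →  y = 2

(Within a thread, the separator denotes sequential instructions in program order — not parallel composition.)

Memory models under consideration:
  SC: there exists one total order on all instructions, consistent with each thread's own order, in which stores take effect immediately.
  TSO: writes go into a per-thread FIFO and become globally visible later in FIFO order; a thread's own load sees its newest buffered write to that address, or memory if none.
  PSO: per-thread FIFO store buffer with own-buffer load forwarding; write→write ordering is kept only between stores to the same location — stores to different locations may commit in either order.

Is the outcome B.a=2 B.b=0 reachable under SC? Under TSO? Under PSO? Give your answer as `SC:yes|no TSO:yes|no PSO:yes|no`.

SC:no TSO:no PSO:yes

outcome vector order: (B.a,B.b)
[SC] allowed = {<0 0>; <0 1>; <0 2>; <2 1>; <2 2>}
[TSO] allowed = {<0 0>; <0 1>; <0 2>; <2 1>; <2 2>}
[PSO] allowed = {<0 0>; <0 1>; <0 2>; <2 0>; <2 1>; <2 2>}
target <2 0> ∈ {PSO}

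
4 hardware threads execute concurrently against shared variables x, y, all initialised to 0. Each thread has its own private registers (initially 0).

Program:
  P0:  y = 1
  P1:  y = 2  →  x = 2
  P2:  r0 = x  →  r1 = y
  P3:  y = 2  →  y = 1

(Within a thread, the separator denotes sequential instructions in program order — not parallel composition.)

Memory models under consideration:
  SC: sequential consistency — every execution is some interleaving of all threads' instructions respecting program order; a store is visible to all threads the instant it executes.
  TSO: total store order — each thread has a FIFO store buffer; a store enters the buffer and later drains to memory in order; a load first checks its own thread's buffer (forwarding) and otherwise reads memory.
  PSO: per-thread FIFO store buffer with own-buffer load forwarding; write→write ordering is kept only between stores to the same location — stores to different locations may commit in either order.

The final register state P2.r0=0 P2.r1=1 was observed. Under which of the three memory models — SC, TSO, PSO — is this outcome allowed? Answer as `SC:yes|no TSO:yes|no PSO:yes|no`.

SC:yes TSO:yes PSO:yes

outcome vector order: (P2.r0,P2.r1)
SC (5): 00, 01, 02, 21, 22
TSO (5): 00, 01, 02, 21, 22
PSO (6): 00, 01, 02, 20, 21, 22
target 01 ∈ {SC,TSO,PSO}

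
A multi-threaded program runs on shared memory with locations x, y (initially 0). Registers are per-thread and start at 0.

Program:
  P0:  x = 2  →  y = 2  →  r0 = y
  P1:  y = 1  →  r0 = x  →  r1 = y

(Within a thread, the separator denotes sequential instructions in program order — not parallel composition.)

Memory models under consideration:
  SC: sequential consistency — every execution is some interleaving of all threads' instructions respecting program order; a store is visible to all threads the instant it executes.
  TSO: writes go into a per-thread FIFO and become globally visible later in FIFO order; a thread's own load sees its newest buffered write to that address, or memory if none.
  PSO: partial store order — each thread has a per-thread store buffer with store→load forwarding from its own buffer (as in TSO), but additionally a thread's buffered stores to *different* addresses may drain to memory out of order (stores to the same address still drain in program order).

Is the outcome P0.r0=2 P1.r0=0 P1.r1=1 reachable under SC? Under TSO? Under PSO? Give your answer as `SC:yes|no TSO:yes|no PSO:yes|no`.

SC:yes TSO:yes PSO:yes

outcome vector order: (P0.r0,P1.r0,P1.r1)
under SC → (1,2,1), (2,0,1), (2,0,2), (2,2,1), (2,2,2)
under TSO → (1,0,1), (1,2,1), (2,0,1), (2,0,2), (2,2,1), (2,2,2)
under PSO → (1,0,1), (1,2,1), (2,0,1), (2,0,2), (2,2,1), (2,2,2)
target (2,0,1) ∈ {SC,TSO,PSO}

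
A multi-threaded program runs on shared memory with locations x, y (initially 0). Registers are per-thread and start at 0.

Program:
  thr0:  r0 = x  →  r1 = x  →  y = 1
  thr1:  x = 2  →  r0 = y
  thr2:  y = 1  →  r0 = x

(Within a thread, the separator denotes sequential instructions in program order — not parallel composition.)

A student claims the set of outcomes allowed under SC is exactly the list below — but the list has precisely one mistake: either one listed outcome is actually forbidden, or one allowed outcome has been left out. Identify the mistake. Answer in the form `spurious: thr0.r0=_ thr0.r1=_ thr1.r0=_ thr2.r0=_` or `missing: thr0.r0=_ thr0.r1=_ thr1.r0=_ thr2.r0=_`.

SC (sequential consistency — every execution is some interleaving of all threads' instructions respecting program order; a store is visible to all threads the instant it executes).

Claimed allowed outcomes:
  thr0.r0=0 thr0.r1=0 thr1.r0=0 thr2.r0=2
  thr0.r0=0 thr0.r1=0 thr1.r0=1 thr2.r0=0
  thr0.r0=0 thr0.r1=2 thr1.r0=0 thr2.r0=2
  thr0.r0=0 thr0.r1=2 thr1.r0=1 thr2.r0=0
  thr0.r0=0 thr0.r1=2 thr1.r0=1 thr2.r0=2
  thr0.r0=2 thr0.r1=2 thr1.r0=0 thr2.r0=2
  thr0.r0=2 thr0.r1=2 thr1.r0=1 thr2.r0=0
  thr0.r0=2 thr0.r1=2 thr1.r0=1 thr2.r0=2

missing: thr0.r0=0 thr0.r1=0 thr1.r0=1 thr2.r0=2

outcome vector order: (thr0.r0,thr0.r1,thr1.r0,thr2.r0)
SC: 9 outcomes — {(0,0,0,2), (0,0,1,0), (0,0,1,2), (0,2,0,2), (0,2,1,0), (0,2,1,2), (2,2,0,2), (2,2,1,0), (2,2,1,2)}
SC∖claimed = {(0,0,1,2)}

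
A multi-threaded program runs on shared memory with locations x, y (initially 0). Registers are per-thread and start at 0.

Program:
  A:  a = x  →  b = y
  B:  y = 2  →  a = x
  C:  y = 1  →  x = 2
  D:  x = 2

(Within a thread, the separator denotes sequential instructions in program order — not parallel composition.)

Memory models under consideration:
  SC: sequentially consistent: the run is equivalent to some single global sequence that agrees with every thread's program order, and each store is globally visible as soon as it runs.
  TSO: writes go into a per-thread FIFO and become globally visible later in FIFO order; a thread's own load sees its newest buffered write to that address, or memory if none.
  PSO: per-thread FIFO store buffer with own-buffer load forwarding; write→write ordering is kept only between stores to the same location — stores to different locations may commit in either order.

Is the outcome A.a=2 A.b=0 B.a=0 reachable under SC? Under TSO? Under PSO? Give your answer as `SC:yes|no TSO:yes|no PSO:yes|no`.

outcome vector order: (A.a,A.b,B.a)
under SC → 0/0/0, 0/0/2, 0/1/0, 0/1/2, 0/2/0, 0/2/2, 2/0/2, 2/1/0, 2/1/2, 2/2/0, 2/2/2
under TSO → 0/0/0, 0/0/2, 0/1/0, 0/1/2, 0/2/0, 0/2/2, 2/0/0, 2/0/2, 2/1/0, 2/1/2, 2/2/0, 2/2/2
under PSO → 0/0/0, 0/0/2, 0/1/0, 0/1/2, 0/2/0, 0/2/2, 2/0/0, 2/0/2, 2/1/0, 2/1/2, 2/2/0, 2/2/2
target 2/0/0 ∈ {TSO,PSO}

SC:no TSO:yes PSO:yes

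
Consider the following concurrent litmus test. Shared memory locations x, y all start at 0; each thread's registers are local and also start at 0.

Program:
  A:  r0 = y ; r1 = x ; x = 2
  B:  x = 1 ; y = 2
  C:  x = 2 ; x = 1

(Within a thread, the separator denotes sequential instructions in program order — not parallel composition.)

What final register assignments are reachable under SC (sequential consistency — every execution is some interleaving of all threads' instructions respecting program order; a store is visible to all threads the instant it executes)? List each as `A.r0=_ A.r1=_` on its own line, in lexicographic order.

outcome vector order: (A.r0,A.r1)
|SC outcomes| = 5

A.r0=0 A.r1=0
A.r0=0 A.r1=1
A.r0=0 A.r1=2
A.r0=2 A.r1=1
A.r0=2 A.r1=2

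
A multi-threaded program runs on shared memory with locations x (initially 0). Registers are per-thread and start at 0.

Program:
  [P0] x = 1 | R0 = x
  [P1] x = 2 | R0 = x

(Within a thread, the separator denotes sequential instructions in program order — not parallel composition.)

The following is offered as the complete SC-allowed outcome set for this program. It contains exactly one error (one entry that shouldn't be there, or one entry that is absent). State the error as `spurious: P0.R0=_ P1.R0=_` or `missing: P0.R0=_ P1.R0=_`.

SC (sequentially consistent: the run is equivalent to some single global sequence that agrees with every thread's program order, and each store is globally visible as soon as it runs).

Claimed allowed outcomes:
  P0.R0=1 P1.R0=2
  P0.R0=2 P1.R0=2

missing: P0.R0=1 P1.R0=1

outcome vector order: (P0.R0,P1.R0)
under SC → (1,1) (1,2) (2,2)
SC∖claimed = {(1,1)}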